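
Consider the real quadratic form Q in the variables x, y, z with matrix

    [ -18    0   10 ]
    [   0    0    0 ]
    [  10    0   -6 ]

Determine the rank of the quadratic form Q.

2

Row-reducing A symmetrically gives the diagonal entries -18, 0, -4/9.
Counting signs: 2 negative, 1 zero.
The rank is the number of nonzero pivots: 2.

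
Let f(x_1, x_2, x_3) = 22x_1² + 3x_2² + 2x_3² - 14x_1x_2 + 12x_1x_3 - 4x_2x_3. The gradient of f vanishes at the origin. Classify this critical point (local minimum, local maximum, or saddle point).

The Hessian at the origin is H = [[44, -14, 12], [-14, 6, -4], [12, -4, 4]].
Applying the same elementary operations to the rows and columns of H produces a congruent diagonal matrix with entries 44, 17/11, 12/17.
So there are 3 positive pivots.
H is positive definite, so the origin is a strict local minimum.

local minimum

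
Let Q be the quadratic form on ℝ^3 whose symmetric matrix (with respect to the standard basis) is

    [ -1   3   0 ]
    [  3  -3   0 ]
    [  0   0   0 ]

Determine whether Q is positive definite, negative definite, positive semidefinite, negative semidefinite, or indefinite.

Row-reducing A symmetrically gives the diagonal entries -1, 6, 0.
Counting signs: 1 positive, 1 negative, 1 zero.
Hence Q is indefinite.

indefinite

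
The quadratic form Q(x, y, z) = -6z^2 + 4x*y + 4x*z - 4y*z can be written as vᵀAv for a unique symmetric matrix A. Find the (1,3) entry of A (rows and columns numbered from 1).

The coefficient of x·z in Q is 4. For a symmetric A this equals A[1,3] + A[3,1] = 2·A[1,3].
So A[1,3] = 4/2 = 2.

2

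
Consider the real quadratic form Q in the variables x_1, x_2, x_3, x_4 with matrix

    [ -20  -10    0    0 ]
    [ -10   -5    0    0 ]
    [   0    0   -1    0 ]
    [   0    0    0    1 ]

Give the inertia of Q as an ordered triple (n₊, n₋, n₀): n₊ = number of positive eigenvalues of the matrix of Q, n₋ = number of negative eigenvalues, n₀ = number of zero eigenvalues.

(1, 2, 1)

Applying the same elementary operations to the rows and columns of A produces a congruent diagonal matrix with entries -20, 0, -1, 1.
Counting signs: 1 positive, 2 negative, 1 zero.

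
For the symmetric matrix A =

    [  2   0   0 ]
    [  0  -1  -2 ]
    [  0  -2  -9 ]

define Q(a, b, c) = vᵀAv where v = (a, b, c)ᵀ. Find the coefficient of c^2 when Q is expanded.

The coefficient of c^2 is the diagonal entry A[3,3] = -9.

-9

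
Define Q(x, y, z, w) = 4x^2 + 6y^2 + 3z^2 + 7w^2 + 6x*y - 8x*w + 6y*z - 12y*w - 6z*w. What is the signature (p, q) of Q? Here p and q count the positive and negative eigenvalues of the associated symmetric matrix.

Write A = [[4, 3, 0, -4], [3, 6, 3, -6], [0, 3, 3, -3], [-4, -6, -3, 7]].
Row-reducing A symmetrically gives the diagonal entries 4, 15/4, 3/5, 0.
Counting signs: 3 positive, 1 zero.

(3, 0)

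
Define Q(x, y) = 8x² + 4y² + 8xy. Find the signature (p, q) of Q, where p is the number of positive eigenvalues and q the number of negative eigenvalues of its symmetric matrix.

(2, 0)

Write A = [[8, 4], [4, 4]].
Symmetric row and column elimination reduces A to a congruent diagonal form with pivots 8, 2.
Counting signs: 2 positive.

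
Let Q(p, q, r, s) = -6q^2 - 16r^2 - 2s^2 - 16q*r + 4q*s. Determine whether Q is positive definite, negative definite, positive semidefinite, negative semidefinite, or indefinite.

negative semidefinite

The associated matrix is A = [[0, 0, 0, 0], [0, -6, -8, 2], [0, -8, -16, 0], [0, 2, 0, -2]].
Row-reducing A symmetrically gives the diagonal entries 0, -6, -16/3, 0.
So there are 2 negative, 2 zero pivots.
Hence Q is negative semidefinite.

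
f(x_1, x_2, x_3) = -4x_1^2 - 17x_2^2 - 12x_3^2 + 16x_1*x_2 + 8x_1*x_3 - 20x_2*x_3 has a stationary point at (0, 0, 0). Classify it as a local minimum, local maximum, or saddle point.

local maximum

The Hessian at the origin is H = [[-8, 16, 8], [16, -34, -20], [8, -20, -24]].
Symmetric row and column elimination reduces H to a congruent diagonal form with pivots -8, -2, -8.
That gives 3 negative pivots.
H is negative definite, so the origin is a strict local maximum.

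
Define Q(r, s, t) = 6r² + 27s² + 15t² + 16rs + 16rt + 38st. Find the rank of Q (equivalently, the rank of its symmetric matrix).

3

The associated matrix is A = [[6, 8, 8], [8, 27, 19], [8, 19, 15]].
Applying the same elementary operations to the rows and columns of A produces a congruent diagonal matrix with entries 6, 49/3, 4/49.
So there are 3 positive pivots.
The rank is the number of nonzero pivots: 3.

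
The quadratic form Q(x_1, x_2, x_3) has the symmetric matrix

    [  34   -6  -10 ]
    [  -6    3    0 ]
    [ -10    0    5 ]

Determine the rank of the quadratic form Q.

Symmetric row and column elimination reduces A to a congruent diagonal form with pivots 34, 33/17, 5/11.
So there are 3 positive pivots.
The rank is the number of nonzero pivots: 3.

3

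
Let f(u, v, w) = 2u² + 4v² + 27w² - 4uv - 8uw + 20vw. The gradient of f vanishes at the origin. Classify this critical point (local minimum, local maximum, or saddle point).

local minimum

The Hessian at the origin is H = [[4, -4, -8], [-4, 8, 20], [-8, 20, 54]].
An LDLᵀ factorisation of H has diagonal entries 4, 4, 2.
That gives 3 positive pivots.
H is positive definite, so the origin is a strict local minimum.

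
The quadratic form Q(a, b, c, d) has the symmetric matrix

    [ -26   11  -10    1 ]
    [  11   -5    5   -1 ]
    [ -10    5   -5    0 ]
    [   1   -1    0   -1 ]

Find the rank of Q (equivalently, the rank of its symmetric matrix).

Row-reducing A symmetrically gives the diagonal entries -26, -9/26, 5/9, -5.
Counting signs: 1 positive, 3 negative.
The rank is the number of nonzero pivots: 4.

4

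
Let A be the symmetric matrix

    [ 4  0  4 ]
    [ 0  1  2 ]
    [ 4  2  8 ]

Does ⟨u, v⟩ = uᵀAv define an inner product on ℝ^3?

Congruent diagonalization of A (simultaneous row and column reduction) yields pivots 4, 1, 0.
That gives 2 positive, 1 zero pivots.
Hence Q is positive semidefinite.
⟨·,·⟩ is an inner product exactly when A is positive definite.

no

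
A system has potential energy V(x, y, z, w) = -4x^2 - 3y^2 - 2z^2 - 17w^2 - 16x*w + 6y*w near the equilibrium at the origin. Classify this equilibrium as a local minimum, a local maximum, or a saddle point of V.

saddle point

The Hessian at the origin is H = [[-8, 0, 0, -16], [0, -6, 0, 6], [0, 0, -4, 0], [-16, 6, 0, -34]].
Symmetric row and column elimination reduces H to a congruent diagonal form with pivots -8, -6, -4, 4.
That gives 1 positive, 3 negative pivots.
H is indefinite, so the origin is a saddle point.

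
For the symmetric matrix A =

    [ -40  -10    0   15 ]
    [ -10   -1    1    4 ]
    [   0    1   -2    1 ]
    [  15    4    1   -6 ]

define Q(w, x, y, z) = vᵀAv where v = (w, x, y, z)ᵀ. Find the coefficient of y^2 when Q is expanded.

-2

The coefficient of y^2 is the diagonal entry A[3,3] = -2.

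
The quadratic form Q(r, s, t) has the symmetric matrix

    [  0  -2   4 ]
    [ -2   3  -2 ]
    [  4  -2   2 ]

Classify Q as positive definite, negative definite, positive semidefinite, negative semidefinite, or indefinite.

indefinite

A is congruent to a diagonal matrix with 2 positive, 1 negative and 0 zero entries, so Q is indefinite.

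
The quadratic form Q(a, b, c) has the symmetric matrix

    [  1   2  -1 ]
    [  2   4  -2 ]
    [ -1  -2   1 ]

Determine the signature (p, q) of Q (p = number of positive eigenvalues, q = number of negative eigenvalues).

Row-reducing A symmetrically gives the diagonal entries 1, 0, 0.
Counting signs: 1 positive, 2 zero.

(1, 0)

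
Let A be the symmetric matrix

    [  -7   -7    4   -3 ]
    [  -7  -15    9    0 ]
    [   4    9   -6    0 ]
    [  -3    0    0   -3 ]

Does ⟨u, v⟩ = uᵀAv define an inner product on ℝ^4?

Leading principal minors: Δ_1 = -7, Δ_2 = 56, Δ_3 = -33, Δ_4 = 18.
The signs alternate starting with Δ_1 < 0, so by Sylvester's criterion Q is negative definite.
⟨·,·⟩ is an inner product exactly when A is positive definite.

no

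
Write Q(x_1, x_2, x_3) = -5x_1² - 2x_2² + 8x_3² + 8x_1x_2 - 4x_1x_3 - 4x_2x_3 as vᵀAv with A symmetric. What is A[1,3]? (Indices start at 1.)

-2

The coefficient of x_1·x_3 in Q is -4. For a symmetric A this equals A[1,3] + A[3,1] = 2·A[1,3].
So A[1,3] = -4/2 = -2.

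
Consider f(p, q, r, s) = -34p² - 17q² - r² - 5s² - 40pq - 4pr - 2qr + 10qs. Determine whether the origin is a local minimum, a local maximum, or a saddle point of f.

local maximum

The Hessian at the origin is H = [[-68, -40, -4, 0], [-40, -34, -2, 10], [-4, -2, -2, 0], [0, 10, 0, -10]].
An LDLᵀ factorisation of H has diagonal entries -68, -178/17, -156/89, -5/13.
That gives 4 negative pivots.
H is negative definite, so the origin is a strict local maximum.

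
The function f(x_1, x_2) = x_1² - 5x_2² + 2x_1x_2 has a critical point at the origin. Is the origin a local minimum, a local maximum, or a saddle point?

saddle point

The Hessian at the origin is H = [[2, 2], [2, -10]].
det H = 2·-10 − (2)² = -24 < 0, so H is indefinite.
Therefore the origin is a saddle point.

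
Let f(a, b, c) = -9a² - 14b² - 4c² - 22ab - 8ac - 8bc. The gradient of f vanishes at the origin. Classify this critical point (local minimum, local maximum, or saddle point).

The Hessian at the origin is H = [[-18, -22, -8], [-22, -28, -8], [-8, -8, -8]].
Applying the same elementary operations to the rows and columns of H produces a congruent diagonal matrix with entries -18, -10/9, -8/5.
That gives 3 negative pivots.
H is negative definite, so the origin is a strict local maximum.

local maximum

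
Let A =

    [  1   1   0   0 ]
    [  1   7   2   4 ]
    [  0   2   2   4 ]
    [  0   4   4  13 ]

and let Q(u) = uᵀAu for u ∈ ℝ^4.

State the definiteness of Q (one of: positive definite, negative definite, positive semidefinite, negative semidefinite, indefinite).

positive definite

Leading principal minors: Δ_1 = 1, Δ_2 = 6, Δ_3 = 8, Δ_4 = 40.
All leading principal minors are positive, so by Sylvester's criterion Q is positive definite.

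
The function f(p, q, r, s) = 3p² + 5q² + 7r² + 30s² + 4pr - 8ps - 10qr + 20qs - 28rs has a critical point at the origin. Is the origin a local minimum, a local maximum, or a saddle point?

local minimum

The Hessian at the origin is H = [[6, 0, 4, -8], [0, 10, -10, 20], [4, -10, 14, -28], [-8, 20, -28, 60]].
Applying the same elementary operations to the rows and columns of H produces a congruent diagonal matrix with entries 6, 10, 4/3, 4.
That gives 4 positive pivots.
H is positive definite, so the origin is a strict local minimum.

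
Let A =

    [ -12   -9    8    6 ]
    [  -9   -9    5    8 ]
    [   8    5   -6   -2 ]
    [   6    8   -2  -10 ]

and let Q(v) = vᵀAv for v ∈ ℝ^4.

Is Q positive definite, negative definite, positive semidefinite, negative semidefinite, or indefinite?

negative definite

Leading principal minors: Δ_1 = -12, Δ_2 = 27, Δ_3 = -6, Δ_4 = 4.
The signs alternate starting with Δ_1 < 0, so by Sylvester's criterion Q is negative definite.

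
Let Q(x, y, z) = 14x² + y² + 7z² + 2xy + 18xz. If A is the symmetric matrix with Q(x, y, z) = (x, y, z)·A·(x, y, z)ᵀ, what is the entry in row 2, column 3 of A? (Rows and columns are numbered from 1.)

The coefficient of y·z in Q is 0. For a symmetric A this equals A[2,3] + A[3,2] = 2·A[2,3].
So A[2,3] = 0/2 = 0.

0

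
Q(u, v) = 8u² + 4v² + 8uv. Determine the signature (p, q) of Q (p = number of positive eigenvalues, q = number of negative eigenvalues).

The symmetric matrix is A = [[8, 4], [4, 4]].
Row-reducing A symmetrically gives the diagonal entries 8, 2.
That gives 2 positive pivots.

(2, 0)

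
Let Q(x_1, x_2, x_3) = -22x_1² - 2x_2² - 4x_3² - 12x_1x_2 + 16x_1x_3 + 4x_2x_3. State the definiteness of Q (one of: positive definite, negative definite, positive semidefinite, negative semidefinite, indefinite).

The symmetric matrix of Q is A = [[-22, -6, 8], [-6, -2, 2], [8, 2, -4]].
Leading principal minors: Δ_1 = -22, Δ_2 = 8, Δ_3 = -8.
The signs alternate starting with Δ_1 < 0, so by Sylvester's criterion Q is negative definite.

negative definite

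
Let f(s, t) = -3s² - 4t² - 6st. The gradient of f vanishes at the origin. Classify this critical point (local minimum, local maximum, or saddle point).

local maximum

The Hessian at the origin is H = [[-6, -6], [-6, -8]].
det H = -6·-8 − (-6)² = 12 > 0 and H[1,1] = -6 < 0, so H is negative definite.
Therefore the origin is a local maximum.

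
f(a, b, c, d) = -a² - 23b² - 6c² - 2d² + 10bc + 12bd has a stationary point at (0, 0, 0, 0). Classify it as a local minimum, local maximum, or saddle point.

local maximum

The Hessian at the origin is H = [[-2, 0, 0, 0], [0, -46, 10, 12], [0, 10, -12, 0], [0, 12, 0, -4]].
Row-reducing H symmetrically gives the diagonal entries -2, -46, -226/23, -20/113.
Counting signs: 4 negative.
H is negative definite, so the origin is a strict local maximum.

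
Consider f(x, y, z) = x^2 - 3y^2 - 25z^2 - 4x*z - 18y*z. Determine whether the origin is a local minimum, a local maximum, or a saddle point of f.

The Hessian at the origin is H = [[2, 0, -4], [0, -6, -18], [-4, -18, -50]].
Row-reducing H symmetrically gives the diagonal entries 2, -6, -4.
Counting signs: 1 positive, 2 negative.
H is indefinite, so the origin is a saddle point.

saddle point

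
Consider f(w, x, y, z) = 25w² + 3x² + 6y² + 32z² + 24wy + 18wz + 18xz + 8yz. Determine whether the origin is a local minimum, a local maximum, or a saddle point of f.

The Hessian at the origin is H = [[50, 0, 24, 18], [0, 6, 0, 18], [24, 0, 12, 8], [18, 18, 8, 64]].
Applying the same elementary operations to the rows and columns of H produces a congruent diagonal matrix with entries 50, 6, 12/25, 8/3.
That gives 4 positive pivots.
H is positive definite, so the origin is a strict local minimum.

local minimum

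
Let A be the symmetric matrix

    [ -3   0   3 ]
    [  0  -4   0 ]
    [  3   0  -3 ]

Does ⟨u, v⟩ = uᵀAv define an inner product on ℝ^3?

Congruent diagonalization of A (simultaneous row and column reduction) yields pivots -3, -4, 0.
So there are 2 negative, 1 zero pivots.
Hence Q is negative semidefinite.
⟨·,·⟩ is an inner product exactly when A is positive definite.

no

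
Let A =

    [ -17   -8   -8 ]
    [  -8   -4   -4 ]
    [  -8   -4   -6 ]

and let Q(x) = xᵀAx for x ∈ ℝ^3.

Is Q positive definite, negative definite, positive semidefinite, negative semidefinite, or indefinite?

negative definite

Leading principal minors: Δ_1 = -17, Δ_2 = 4, Δ_3 = -8.
The signs alternate starting with Δ_1 < 0, so by Sylvester's criterion Q is negative definite.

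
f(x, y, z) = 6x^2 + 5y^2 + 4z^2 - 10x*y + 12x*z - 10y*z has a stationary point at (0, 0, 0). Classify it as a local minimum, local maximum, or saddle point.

saddle point

The Hessian at the origin is H = [[12, -10, 12], [-10, 10, -10], [12, -10, 8]].
Applying the same elementary operations to the rows and columns of H produces a congruent diagonal matrix with entries 12, 5/3, -4.
That gives 2 positive, 1 negative pivots.
H is indefinite, so the origin is a saddle point.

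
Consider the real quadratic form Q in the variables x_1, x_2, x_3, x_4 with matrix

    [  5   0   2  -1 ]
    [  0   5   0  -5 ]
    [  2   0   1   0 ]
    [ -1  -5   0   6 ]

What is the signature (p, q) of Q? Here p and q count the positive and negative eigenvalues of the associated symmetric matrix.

Congruent diagonalization of A (simultaneous row and column reduction) yields pivots 5, 5, 1/5, 0.
That gives 3 positive, 1 zero pivots.

(3, 0)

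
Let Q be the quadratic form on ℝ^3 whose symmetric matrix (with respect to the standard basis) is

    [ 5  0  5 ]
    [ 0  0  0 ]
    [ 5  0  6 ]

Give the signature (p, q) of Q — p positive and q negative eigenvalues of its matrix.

Congruent diagonalization of A (simultaneous row and column reduction) yields pivots 5, 0, 1.
That gives 2 positive, 1 zero pivots.

(2, 0)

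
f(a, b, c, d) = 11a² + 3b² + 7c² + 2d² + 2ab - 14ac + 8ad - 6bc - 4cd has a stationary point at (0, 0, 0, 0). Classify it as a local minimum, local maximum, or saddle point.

local minimum

The Hessian at the origin is H = [[22, 2, -14, 8], [2, 6, -6, 0], [-14, -6, 14, -4], [8, 0, -4, 4]].
Congruent diagonalization of H (simultaneous row and column reduction) yields pivots 22, 64/11, 5/4, 4/5.
Counting signs: 4 positive.
H is positive definite, so the origin is a strict local minimum.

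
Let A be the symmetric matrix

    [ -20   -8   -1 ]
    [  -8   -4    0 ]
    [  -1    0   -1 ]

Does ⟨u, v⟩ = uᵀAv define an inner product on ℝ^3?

Leading principal minors: Δ_1 = -20, Δ_2 = 16, Δ_3 = -12.
The signs alternate starting with Δ_1 < 0, so by Sylvester's criterion Q is negative definite.
⟨·,·⟩ is an inner product exactly when A is positive definite.

no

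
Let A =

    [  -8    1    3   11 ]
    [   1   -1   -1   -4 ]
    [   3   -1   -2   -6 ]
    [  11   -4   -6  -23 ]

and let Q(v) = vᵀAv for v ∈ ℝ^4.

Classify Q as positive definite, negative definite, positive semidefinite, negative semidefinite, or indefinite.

negative semidefinite

Symmetric row and column elimination reduces A to a congruent diagonal form with pivots -8, -7/8, -3/7, 0.
So there are 3 negative, 1 zero pivots.
Hence Q is negative semidefinite.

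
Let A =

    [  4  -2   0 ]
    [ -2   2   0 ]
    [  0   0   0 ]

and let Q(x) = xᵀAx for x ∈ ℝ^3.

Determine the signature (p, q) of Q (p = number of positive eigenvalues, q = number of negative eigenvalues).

Row-reducing A symmetrically gives the diagonal entries 4, 1, 0.
So there are 2 positive, 1 zero pivots.

(2, 0)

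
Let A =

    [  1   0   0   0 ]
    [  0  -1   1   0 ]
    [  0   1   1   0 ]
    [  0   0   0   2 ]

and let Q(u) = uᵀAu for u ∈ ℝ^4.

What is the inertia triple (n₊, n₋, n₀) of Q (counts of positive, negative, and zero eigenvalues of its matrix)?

Congruent diagonalization of A (simultaneous row and column reduction) yields pivots 1, -1, 2, 2.
So there are 3 positive, 1 negative pivots.

(3, 1, 0)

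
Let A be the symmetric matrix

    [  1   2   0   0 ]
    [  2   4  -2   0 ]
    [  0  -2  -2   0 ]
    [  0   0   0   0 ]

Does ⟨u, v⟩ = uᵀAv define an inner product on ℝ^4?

A is congruent to a diagonal matrix with 2 positive, 1 negative and 1 zero entries, so Q is indefinite.
⟨·,·⟩ is an inner product exactly when A is positive definite.

no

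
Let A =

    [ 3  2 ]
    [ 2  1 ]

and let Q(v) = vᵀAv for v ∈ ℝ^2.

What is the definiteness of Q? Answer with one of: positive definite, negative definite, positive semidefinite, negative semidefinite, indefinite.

indefinite

For the 2×2 matrix [[3, 2], [2, 1]]: det = 3·1 − (2)² = -1, trace = 4.
det < 0 so the eigenvalues have opposite signs; the form is indefinite.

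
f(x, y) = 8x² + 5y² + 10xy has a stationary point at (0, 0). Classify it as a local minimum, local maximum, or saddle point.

local minimum

The Hessian at the origin is H = [[16, 10], [10, 10]].
det H = 16·10 − (10)² = 60 > 0 and H[1,1] = 16 > 0, so H is positive definite.
Therefore the origin is a local minimum.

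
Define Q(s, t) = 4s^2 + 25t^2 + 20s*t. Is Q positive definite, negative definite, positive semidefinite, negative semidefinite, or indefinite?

The symmetric matrix of Q is [[4, 10], [10, 25]].
For the 2×2 matrix [[4, 10], [10, 25]]: det = 4·25 − (10)² = 0, trace = 29.
det = 0 so one eigenvalue is zero; the form is semidefinite with the sign of the trace.

positive semidefinite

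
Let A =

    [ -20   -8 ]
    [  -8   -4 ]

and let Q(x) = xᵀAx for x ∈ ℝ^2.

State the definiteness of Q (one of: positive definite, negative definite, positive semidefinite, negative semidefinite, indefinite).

Leading principal minors: Δ_1 = -20, Δ_2 = 16.
The signs alternate starting with Δ_1 < 0, so by Sylvester's criterion Q is negative definite.

negative definite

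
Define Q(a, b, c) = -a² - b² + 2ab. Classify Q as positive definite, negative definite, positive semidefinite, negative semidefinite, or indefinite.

Write A = [[-1, 1, 0], [1, -1, 0], [0, 0, 0]].
Symmetric row and column elimination reduces A to a congruent diagonal form with pivots -1, 0, 0.
So there are 1 negative, 2 zero pivots.
Hence Q is negative semidefinite.

negative semidefinite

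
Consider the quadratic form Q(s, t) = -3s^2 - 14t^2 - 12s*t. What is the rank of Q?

The associated matrix is A = [[-3, -6], [-6, -14]].
Congruent diagonalization of A (simultaneous row and column reduction) yields pivots -3, -2.
That gives 2 negative pivots.
The rank is the number of nonzero pivots: 2.

2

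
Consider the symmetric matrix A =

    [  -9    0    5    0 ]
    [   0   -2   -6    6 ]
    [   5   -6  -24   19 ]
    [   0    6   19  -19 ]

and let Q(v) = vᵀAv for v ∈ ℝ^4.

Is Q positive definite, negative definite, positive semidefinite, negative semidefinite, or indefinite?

negative definite

Leading principal minors: Δ_1 = -9, Δ_2 = 18, Δ_3 = -58, Δ_4 = 40.
The signs alternate starting with Δ_1 < 0, so by Sylvester's criterion Q is negative definite.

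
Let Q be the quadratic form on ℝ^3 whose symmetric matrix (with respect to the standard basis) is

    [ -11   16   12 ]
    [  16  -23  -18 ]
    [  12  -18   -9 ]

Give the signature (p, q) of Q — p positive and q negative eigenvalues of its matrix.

(2, 1)

An LDLᵀ factorisation of A has diagonal entries -11, 3/11, 3.
So there are 2 positive, 1 negative pivots.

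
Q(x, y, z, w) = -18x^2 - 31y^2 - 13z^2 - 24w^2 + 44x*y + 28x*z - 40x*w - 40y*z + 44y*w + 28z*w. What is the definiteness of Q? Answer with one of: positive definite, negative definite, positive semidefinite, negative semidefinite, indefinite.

The symmetric matrix is A = [[-18, 22, 14, -20], [22, -31, -20, 22], [14, -20, -13, 14], [-20, 22, 14, -24]].
Row-reducing A symmetrically gives the diagonal entries -18, -37/9, -3/37, 0.
So there are 3 negative, 1 zero pivots.
Hence Q is negative semidefinite.

negative semidefinite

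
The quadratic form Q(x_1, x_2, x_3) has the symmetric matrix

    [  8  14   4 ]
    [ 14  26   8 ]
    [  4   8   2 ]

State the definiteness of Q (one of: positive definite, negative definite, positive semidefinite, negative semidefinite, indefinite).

indefinite

Congruent diagonalization of A (simultaneous row and column reduction) yields pivots 8, 3/2, -2/3.
That gives 2 positive, 1 negative pivots.
Hence Q is indefinite.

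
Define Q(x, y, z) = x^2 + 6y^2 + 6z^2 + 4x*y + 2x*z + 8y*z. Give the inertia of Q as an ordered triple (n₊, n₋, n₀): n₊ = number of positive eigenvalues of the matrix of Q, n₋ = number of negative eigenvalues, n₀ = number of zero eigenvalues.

The symmetric matrix is A = [[1, 2, 1], [2, 6, 4], [1, 4, 6]].
Congruent diagonalization of A (simultaneous row and column reduction) yields pivots 1, 2, 3.
Counting signs: 3 positive.

(3, 0, 0)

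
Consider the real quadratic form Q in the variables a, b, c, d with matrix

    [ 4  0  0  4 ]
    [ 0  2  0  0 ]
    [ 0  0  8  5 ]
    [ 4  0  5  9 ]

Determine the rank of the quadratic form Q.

Row-reducing A symmetrically gives the diagonal entries 4, 2, 8, 15/8.
So there are 4 positive pivots.
The rank is the number of nonzero pivots: 4.

4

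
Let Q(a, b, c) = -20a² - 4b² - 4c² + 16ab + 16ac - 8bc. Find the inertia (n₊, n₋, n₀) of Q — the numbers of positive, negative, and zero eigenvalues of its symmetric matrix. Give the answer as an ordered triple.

The symmetric matrix is A = [[-20, 8, 8], [8, -4, -4], [8, -4, -4]].
Applying the same elementary operations to the rows and columns of A produces a congruent diagonal matrix with entries -20, -4/5, 0.
Counting signs: 2 negative, 1 zero.

(0, 2, 1)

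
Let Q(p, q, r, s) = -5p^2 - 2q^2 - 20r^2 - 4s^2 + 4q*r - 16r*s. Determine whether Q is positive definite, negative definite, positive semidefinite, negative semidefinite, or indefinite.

negative definite

The symmetric matrix of Q is A = [[-5, 0, 0, 0], [0, -2, 2, 0], [0, 2, -20, -8], [0, 0, -8, -4]].
Leading principal minors: Δ_1 = -5, Δ_2 = 10, Δ_3 = -180, Δ_4 = 80.
The signs alternate starting with Δ_1 < 0, so by Sylvester's criterion Q is negative definite.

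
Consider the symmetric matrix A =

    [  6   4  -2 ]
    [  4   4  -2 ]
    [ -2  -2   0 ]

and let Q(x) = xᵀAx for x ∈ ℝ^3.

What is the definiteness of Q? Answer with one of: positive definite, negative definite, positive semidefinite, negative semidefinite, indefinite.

indefinite

Congruent diagonalization of A (simultaneous row and column reduction) yields pivots 6, 4/3, -1.
That gives 2 positive, 1 negative pivots.
Hence Q is indefinite.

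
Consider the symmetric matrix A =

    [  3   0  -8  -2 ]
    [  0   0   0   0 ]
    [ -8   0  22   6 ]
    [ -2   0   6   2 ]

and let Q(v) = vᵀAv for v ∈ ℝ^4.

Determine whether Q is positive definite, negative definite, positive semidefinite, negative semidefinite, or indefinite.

positive semidefinite

Congruent diagonalization of A (simultaneous row and column reduction) yields pivots 3, 0, 2/3, 0.
That gives 2 positive, 2 zero pivots.
Hence Q is positive semidefinite.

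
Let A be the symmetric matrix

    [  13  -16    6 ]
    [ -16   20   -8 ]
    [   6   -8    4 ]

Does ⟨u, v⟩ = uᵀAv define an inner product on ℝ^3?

no

Congruent diagonalization of A (simultaneous row and column reduction) yields pivots 13, 4/13, 0.
That gives 2 positive, 1 zero pivots.
Hence Q is positive semidefinite.
⟨·,·⟩ is an inner product exactly when A is positive definite.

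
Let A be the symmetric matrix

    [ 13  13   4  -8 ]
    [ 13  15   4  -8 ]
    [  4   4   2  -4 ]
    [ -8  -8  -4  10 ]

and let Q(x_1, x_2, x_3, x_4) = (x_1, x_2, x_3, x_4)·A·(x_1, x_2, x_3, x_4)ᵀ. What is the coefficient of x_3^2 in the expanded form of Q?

The coefficient of x_3^2 is the diagonal entry A[3,3] = 2.

2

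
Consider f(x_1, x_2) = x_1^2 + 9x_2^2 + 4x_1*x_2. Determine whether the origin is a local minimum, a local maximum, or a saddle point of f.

local minimum

The Hessian at the origin is H = [[2, 4], [4, 18]].
det H = 2·18 − (4)² = 20 > 0 and H[1,1] = 2 > 0, so H is positive definite.
Therefore the origin is a local minimum.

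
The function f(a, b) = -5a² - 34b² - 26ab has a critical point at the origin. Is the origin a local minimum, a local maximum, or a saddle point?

The Hessian at the origin is H = [[-10, -26], [-26, -68]].
det H = -10·-68 − (-26)² = 4 > 0 and H[1,1] = -10 < 0, so H is negative definite.
Therefore the origin is a local maximum.

local maximum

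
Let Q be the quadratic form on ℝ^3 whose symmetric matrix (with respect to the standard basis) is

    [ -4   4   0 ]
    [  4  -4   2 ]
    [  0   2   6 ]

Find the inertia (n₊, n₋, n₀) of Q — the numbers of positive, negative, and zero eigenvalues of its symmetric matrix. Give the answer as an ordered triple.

By Sylvester's law of inertia any congruent diagonalization of A has 1 positive, 2 negative and 0 zero entries.

(1, 2, 0)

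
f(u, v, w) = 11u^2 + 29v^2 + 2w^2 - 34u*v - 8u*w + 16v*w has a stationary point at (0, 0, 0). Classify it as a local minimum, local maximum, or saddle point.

The Hessian at the origin is H = [[22, -34, -8], [-34, 58, 16], [-8, 16, 4]].
An LDLᵀ factorisation of H has diagonal entries 22, 60/11, -4/3.
That gives 2 positive, 1 negative pivots.
H is indefinite, so the origin is a saddle point.

saddle point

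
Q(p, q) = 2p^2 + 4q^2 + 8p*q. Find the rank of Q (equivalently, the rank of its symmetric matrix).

2

Write A = [[2, 4], [4, 4]].
Congruent diagonalization of A (simultaneous row and column reduction) yields pivots 2, -4.
Counting signs: 1 positive, 1 negative.
The rank is the number of nonzero pivots: 2.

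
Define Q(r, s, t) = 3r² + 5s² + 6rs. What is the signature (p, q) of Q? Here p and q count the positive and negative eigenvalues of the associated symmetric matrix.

(2, 0)

The associated matrix is A = [[3, 3, 0], [3, 5, 0], [0, 0, 0]].
Row-reducing A symmetrically gives the diagonal entries 3, 2, 0.
So there are 2 positive, 1 zero pivots.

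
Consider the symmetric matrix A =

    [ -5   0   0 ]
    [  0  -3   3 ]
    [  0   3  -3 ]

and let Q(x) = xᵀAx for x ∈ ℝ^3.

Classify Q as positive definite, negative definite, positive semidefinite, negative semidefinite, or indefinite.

negative semidefinite

Symmetric row and column elimination reduces A to a congruent diagonal form with pivots -5, -3, 0.
That gives 2 negative, 1 zero pivots.
Hence Q is negative semidefinite.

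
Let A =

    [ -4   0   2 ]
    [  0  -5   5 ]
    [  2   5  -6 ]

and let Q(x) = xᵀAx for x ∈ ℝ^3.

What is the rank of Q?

Symmetric row and column elimination reduces A to a congruent diagonal form with pivots -4, -5, 0.
Counting signs: 2 negative, 1 zero.
The rank is the number of nonzero pivots: 2.

2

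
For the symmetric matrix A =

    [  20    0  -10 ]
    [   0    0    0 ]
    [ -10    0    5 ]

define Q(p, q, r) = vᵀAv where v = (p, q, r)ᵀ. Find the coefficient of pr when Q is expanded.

-20

The coefficient of pr is A[1,3] + A[3,1] = 2·(-10) = -20.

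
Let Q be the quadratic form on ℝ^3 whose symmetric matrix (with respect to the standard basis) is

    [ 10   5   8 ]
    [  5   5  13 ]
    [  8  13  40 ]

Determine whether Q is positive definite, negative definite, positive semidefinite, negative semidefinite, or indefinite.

Leading principal minors: Δ_1 = 10, Δ_2 = 25, Δ_3 = 30.
All leading principal minors are positive, so by Sylvester's criterion Q is positive definite.

positive definite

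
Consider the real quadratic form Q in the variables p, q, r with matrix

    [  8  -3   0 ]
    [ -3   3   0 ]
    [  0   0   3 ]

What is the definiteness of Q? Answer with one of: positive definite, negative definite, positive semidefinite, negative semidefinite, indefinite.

Congruent diagonalization of A (simultaneous row and column reduction) yields pivots 8, 15/8, 3.
That gives 3 positive pivots.
Hence Q is positive definite.

positive definite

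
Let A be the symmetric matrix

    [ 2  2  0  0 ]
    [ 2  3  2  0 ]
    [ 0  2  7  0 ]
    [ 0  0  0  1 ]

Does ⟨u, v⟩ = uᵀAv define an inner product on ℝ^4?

Applying the same elementary operations to the rows and columns of A produces a congruent diagonal matrix with entries 2, 1, 3, 1.
That gives 4 positive pivots.
Hence Q is positive definite.
⟨·,·⟩ is an inner product exactly when A is positive definite.

yes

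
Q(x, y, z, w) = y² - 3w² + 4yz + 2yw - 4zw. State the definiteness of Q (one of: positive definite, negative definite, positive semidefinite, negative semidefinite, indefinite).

The associated matrix is A = [[0, 0, 0, 0], [0, 1, 2, 1], [0, 2, 0, -2], [0, 1, -2, -3]].
Congruent diagonalization of A (simultaneous row and column reduction) yields pivots 0, 1, -4, 0.
Counting signs: 1 positive, 1 negative, 2 zero.
Hence Q is indefinite.

indefinite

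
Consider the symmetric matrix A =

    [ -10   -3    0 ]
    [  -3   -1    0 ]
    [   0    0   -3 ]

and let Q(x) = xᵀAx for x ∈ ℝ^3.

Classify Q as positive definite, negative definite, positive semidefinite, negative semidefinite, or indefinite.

negative definite

Leading principal minors: Δ_1 = -10, Δ_2 = 1, Δ_3 = -3.
The signs alternate starting with Δ_1 < 0, so by Sylvester's criterion Q is negative definite.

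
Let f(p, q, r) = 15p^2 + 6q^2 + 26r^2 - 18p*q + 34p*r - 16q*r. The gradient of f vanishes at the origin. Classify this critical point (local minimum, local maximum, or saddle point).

saddle point

The Hessian at the origin is H = [[30, -18, 34], [-18, 12, -16], [34, -16, 52]].
An LDLᵀ factorisation of H has diagonal entries 30, 6/5, -8/3.
So there are 2 positive, 1 negative pivots.
H is indefinite, so the origin is a saddle point.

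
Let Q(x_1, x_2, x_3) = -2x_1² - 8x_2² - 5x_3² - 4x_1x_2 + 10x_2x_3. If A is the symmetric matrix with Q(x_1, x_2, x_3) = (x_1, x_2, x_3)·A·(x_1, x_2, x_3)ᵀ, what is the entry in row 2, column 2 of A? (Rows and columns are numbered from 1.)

-8

The coefficient of x_2² in Q is -8, and that is exactly A[2,2].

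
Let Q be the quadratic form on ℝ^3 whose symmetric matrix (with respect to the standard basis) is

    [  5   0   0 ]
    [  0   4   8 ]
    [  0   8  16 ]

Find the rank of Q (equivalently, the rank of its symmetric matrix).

Row-reducing A symmetrically gives the diagonal entries 5, 4, 0.
That gives 2 positive, 1 zero pivots.
The rank is the number of nonzero pivots: 2.

2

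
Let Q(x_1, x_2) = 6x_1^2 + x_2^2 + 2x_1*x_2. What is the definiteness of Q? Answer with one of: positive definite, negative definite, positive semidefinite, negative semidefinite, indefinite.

positive definite

The symmetric matrix of Q is [[6, 1], [1, 1]].
For the 2×2 matrix [[6, 1], [1, 1]]: det = 6·1 − (1)² = 5, trace = 7.
det > 0 so both eigenvalues share the sign of the trace; trace = 7 > 0 ⇒ both positive.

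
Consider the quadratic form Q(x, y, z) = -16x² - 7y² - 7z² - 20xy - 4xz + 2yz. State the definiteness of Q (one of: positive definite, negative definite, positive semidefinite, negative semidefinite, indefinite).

negative semidefinite

Write A = [[-16, -10, -2], [-10, -7, 1], [-2, 1, -7]].
Symmetric row and column elimination reduces A to a congruent diagonal form with pivots -16, -3/4, 0.
That gives 2 negative, 1 zero pivots.
Hence Q is negative semidefinite.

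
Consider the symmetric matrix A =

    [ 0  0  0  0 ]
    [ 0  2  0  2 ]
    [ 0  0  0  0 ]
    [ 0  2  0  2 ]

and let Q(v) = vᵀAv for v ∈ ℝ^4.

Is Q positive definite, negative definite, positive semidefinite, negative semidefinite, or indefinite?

Applying the same elementary operations to the rows and columns of A produces a congruent diagonal matrix with entries 0, 2, 0, 0.
So there are 1 positive, 3 zero pivots.
Hence Q is positive semidefinite.

positive semidefinite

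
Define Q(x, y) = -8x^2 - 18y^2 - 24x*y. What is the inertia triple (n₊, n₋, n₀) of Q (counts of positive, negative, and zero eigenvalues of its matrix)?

The associated matrix is A = [[-8, -12], [-12, -18]].
Congruent diagonalization of A (simultaneous row and column reduction) yields pivots -8, 0.
So there are 1 negative, 1 zero pivots.

(0, 1, 1)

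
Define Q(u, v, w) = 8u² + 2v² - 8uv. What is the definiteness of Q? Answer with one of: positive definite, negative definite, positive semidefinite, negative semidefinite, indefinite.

positive semidefinite

Write A = [[8, -4, 0], [-4, 2, 0], [0, 0, 0]].
Congruent diagonalization of A (simultaneous row and column reduction) yields pivots 8, 0, 0.
So there are 1 positive, 2 zero pivots.
Hence Q is positive semidefinite.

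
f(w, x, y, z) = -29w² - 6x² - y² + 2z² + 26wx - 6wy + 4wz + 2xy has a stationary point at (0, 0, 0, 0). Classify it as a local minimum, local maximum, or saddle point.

saddle point

The Hessian at the origin is H = [[-58, 26, -6, 4], [26, -12, 2, 0], [-6, 2, -2, 0], [4, 0, 0, 4]].
H is indefinite, so the origin is a saddle point.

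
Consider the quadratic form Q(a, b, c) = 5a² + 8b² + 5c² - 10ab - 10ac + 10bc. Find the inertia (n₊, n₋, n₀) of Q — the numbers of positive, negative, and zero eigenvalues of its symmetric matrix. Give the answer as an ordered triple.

(2, 0, 1)

Write A = [[5, -5, -5], [-5, 8, 5], [-5, 5, 5]].
Row-reducing A symmetrically gives the diagonal entries 5, 3, 0.
Counting signs: 2 positive, 1 zero.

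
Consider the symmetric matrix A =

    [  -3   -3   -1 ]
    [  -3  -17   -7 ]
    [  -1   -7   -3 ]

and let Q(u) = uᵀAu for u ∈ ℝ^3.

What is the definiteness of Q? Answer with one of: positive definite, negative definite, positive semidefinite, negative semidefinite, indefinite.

Congruent diagonalization of A (simultaneous row and column reduction) yields pivots -3, -14, -2/21.
So there are 3 negative pivots.
Hence Q is negative definite.

negative definite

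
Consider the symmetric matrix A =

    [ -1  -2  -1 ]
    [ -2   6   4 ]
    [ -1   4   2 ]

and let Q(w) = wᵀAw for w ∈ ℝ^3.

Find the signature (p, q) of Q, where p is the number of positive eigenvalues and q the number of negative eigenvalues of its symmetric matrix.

Row-reducing A symmetrically gives the diagonal entries -1, 10, -3/5.
That gives 1 positive, 2 negative pivots.

(1, 2)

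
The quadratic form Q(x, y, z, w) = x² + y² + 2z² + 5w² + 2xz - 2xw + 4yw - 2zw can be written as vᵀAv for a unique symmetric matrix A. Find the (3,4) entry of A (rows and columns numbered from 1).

The coefficient of z·w in Q is -2. For a symmetric A this equals A[3,4] + A[4,3] = 2·A[3,4].
So A[3,4] = -2/2 = -1.

-1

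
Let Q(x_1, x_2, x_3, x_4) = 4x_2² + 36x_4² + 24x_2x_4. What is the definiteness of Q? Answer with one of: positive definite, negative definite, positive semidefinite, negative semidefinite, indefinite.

The associated matrix is A = [[0, 0, 0, 0], [0, 4, 0, 12], [0, 0, 0, 0], [0, 12, 0, 36]].
Row-reducing A symmetrically gives the diagonal entries 0, 4, 0, 0.
Counting signs: 1 positive, 3 zero.
Hence Q is positive semidefinite.

positive semidefinite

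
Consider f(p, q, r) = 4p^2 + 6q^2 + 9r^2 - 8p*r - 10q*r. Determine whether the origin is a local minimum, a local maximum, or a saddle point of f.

local minimum

The Hessian at the origin is H = [[8, 0, -8], [0, 12, -10], [-8, -10, 18]].
An LDLᵀ factorisation of H has diagonal entries 8, 12, 5/3.
So there are 3 positive pivots.
H is positive definite, so the origin is a strict local minimum.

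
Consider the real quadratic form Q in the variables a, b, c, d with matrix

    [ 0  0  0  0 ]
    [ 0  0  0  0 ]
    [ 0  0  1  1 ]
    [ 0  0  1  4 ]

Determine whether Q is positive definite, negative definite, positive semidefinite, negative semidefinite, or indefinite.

positive semidefinite

Row-reducing A symmetrically gives the diagonal entries 0, 0, 1, 3.
That gives 2 positive, 2 zero pivots.
Hence Q is positive semidefinite.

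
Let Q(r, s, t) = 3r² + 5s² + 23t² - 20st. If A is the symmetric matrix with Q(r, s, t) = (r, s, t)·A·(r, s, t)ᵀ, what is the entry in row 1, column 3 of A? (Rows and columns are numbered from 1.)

0

The coefficient of r·t in Q is 0. For a symmetric A this equals A[1,3] + A[3,1] = 2·A[1,3].
So A[1,3] = 0/2 = 0.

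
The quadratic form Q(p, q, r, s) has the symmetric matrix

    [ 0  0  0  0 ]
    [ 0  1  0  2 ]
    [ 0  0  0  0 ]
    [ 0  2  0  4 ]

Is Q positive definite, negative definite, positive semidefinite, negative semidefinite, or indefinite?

positive semidefinite

Row-reducing A symmetrically gives the diagonal entries 0, 1, 0, 0.
Counting signs: 1 positive, 3 zero.
Hence Q is positive semidefinite.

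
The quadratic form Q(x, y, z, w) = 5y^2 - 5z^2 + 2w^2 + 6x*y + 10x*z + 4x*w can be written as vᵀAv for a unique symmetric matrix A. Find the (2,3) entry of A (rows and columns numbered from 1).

The coefficient of y·z in Q is 0. For a symmetric A this equals A[2,3] + A[3,2] = 2·A[2,3].
So A[2,3] = 0/2 = 0.

0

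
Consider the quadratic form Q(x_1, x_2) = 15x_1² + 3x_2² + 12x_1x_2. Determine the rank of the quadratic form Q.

2

The symmetric matrix is A = [[15, 6], [6, 3]].
Row-reducing A symmetrically gives the diagonal entries 15, 3/5.
So there are 2 positive pivots.
The rank is the number of nonzero pivots: 2.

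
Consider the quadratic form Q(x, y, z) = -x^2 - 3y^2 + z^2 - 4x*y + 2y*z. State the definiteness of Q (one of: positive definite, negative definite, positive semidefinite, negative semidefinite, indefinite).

The symmetric matrix is A = [[-1, -2, 0], [-2, -3, 1], [0, 1, 1]].
Symmetric row and column elimination reduces A to a congruent diagonal form with pivots -1, 1, 0.
That gives 1 positive, 1 negative, 1 zero pivots.
Hence Q is indefinite.

indefinite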